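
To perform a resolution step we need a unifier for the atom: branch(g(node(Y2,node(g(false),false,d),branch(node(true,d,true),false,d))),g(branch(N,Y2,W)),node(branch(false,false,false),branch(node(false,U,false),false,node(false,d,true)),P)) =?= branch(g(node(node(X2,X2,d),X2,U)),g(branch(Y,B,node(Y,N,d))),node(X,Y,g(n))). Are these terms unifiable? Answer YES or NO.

Decompose branch/3: g(node(Y2,node(g(false),false,d),branch(node(true,d,true),false,d))) =?= g(node(node(X2,X2,d),X2,U)),  g(branch(N,Y2,W)) =?= g(branch(Y,B,node(Y,N,d))),  node(branch(false,false,false),branch(node(false,U,false),false,node(false,d,true)),P) =?= node(X,Y,g(n)).
Decompose g/1: node(Y2,node(g(false),false,d),branch(node(true,d,true),false,d)) =?= node(node(X2,X2,d),X2,U).
Decompose node/3: Y2 =?= node(X2,X2,d),  node(g(false),false,d) =?= X2,  branch(node(true,d,true),false,d) =?= U.
Bind Y2 := node(X2,X2,d); substituting into the one remaining equation that mentions Y2 gives: g(branch(N,node(X2,X2,d),W)) =?= g(branch(Y,B,node(Y,N,d))).
Bind X2 := node(g(false),false,d); substituting into the one remaining equation that mentions X2 gives: g(branch(N,node(node(g(false),false,d),node(g(false),false,d),d),W)) =?= g(branch(Y,B,node(Y,N,d))). Substituting into the earlier binding gives Y2 := node(node(g(false),false,d),node(g(false),false,d),d).
Bind U := branch(node(true,d,true),false,d); substituting into the one remaining equation that mentions U gives: node(branch(false,false,false),branch(node(false,branch(node(true,d,true),false,d),false),false,node(false,d,true)),P) =?= node(X,Y,g(n)).
Decompose g/1: branch(N,node(node(g(false),false,d),node(g(false),false,d),d),W) =?= branch(Y,B,node(Y,N,d)).
Decompose branch/3: N =?= Y,  node(node(g(false),false,d),node(g(false),false,d),d) =?= B,  W =?= node(Y,N,d).
Bind N := Y; substituting into the one remaining equation that mentions N gives: W =?= node(Y,Y,d).
Bind B := node(node(g(false),false,d),node(g(false),false,d),d); no other remaining equation mentions B.
Bind W := node(Y,Y,d); no other remaining equation mentions W.
Decompose node/3: branch(false,false,false) =?= X,  branch(node(false,branch(node(true,d,true),false,d),false),false,node(false,d,true)) =?= Y,  P =?= g(n).
Bind X := branch(false,false,false); no other remaining equation mentions X.
Bind Y := branch(node(false,branch(node(true,d,true),false,d),false),false,node(false,d,true)); no other remaining equation mentions Y. Substituting into the earlier bindings gives N := branch(node(false,branch(node(true,d,true),false,d),false),false,node(false,d,true)), W := node(branch(node(false,branch(node(true,d,true),false,d),false),false,node(false,d,true)),branch(node(false,branch(node(true,d,true),false,d),false),false,node(false,d,true)),d).
Bind P := g(n).
No equations remain and no clash or occurs-check failure arose, so a unifier exists.

YES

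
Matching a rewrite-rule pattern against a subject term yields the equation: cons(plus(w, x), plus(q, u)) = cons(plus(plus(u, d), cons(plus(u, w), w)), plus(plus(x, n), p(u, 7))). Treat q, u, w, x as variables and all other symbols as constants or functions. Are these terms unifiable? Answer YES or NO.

Decompose cons/2: plus(w, x) = plus(plus(u, d), cons(plus(u, w), w)),  plus(q, u) = plus(plus(x, n), p(u, 7)).
Decompose plus/2: w = plus(u, d),  x = cons(plus(u, w), w).
Bind w := plus(u, d); substituting into the one remaining equation that mentions w gives: x = cons(plus(u, plus(u, d)), plus(u, d)).
Bind x := cons(plus(u, plus(u, d)), plus(u, d)); substituting into the remaining equation gives: plus(q, u) = plus(plus(cons(plus(u, plus(u, d)), plus(u, d)), n), p(u, 7)).
Decompose plus/2: q = plus(cons(plus(u, plus(u, d)), plus(u, d)), n),  u = p(u, 7).
Bind q := plus(cons(plus(u, plus(u, d)), plus(u, d)), n); no other remaining equation mentions q.
Occurs check fails: u occurs in p(u, 7); the equation u = p(u, 7) has no finite solution.

NO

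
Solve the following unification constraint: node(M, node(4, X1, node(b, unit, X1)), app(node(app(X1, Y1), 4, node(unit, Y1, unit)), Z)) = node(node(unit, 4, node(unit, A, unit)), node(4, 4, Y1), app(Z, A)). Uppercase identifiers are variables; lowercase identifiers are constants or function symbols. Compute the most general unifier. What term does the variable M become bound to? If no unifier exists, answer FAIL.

Decompose node/3: M = node(unit, 4, node(unit, A, unit)),  node(4, X1, node(b, unit, X1)) = node(4, 4, Y1),  app(node(app(X1, Y1), 4, node(unit, Y1, unit)), Z) = app(Z, A).
Bind M := node(unit, 4, node(unit, A, unit)); no other remaining equation mentions M.
Decompose node/3: 4 = 4,  X1 = 4,  node(b, unit, X1) = Y1.
Delete trivial equation 4 = 4.
Bind X1 := 4; substituting into the remaining equations gives: node(b, unit, 4) = Y1,  app(node(app(4, Y1), 4, node(unit, Y1, unit)), Z) = app(Z, A).
Bind Y1 := node(b, unit, 4); substituting into the remaining equation gives: app(node(app(4, node(b, unit, 4)), 4, node(unit, node(b, unit, 4), unit)), Z) = app(Z, A).
Decompose app/2: node(app(4, node(b, unit, 4)), 4, node(unit, node(b, unit, 4), unit)) = Z,  Z = A.
Bind Z := node(app(4, node(b, unit, 4)), 4, node(unit, node(b, unit, 4), unit)); substituting into the remaining equation gives: node(app(4, node(b, unit, 4)), 4, node(unit, node(b, unit, 4), unit)) = A.
Bind A := node(app(4, node(b, unit, 4)), 4, node(unit, node(b, unit, 4), unit)). Substituting into the earlier binding gives M := node(unit, 4, node(unit, node(app(4, node(b, unit, 4)), 4, node(unit, node(b, unit, 4), unit)), unit)).
MGU = { M -> node(unit, 4, node(unit, node(app(4, node(b, unit, 4)), 4, node(unit, node(b, unit, 4), unit)), unit)), X1 -> 4, Y1 -> node(b, unit, 4), Z -> node(app(4, node(b, unit, 4)), 4, node(unit, node(b, unit, 4), unit)), A -> node(app(4, node(b, unit, 4)), 4, node(unit, node(b, unit, 4), unit)) }, so M -> node(unit, 4, node(unit, node(app(4, node(b, unit, 4)), 4, node(unit, node(b, unit, 4), unit)), unit)).

node(unit, 4, node(unit, node(app(4, node(b, unit, 4)), 4, node(unit, node(b, unit, 4), unit)), unit))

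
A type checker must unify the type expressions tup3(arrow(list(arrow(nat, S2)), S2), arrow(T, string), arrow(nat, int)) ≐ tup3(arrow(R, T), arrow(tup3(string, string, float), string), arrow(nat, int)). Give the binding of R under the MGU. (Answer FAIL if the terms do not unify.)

list(arrow(nat, tup3(string, string, float)))

Decompose tup3/3: arrow(list(arrow(nat, S2)), S2) ≐ arrow(R, T),  arrow(T, string) ≐ arrow(tup3(string, string, float), string),  arrow(nat, int) ≐ arrow(nat, int).
Decompose arrow/2: list(arrow(nat, S2)) ≐ R,  S2 ≐ T.
Bind R := list(arrow(nat, S2)); no other remaining equation mentions R.
Bind S2 := T; no other remaining equation mentions S2. Substituting into the earlier binding gives R := list(arrow(nat, T)).
Decompose arrow/2: T ≐ tup3(string, string, float),  string ≐ string.
Bind T := tup3(string, string, float); no other remaining equation mentions T. Substituting into the earlier bindings gives R := list(arrow(nat, tup3(string, string, float))), S2 := tup3(string, string, float).
Delete trivial equation string ≐ string.
Delete trivial equation arrow(nat, int) ≐ arrow(nat, int).
MGU = { R -> list(arrow(nat, tup3(string, string, float))), S2 -> tup3(string, string, float), T -> tup3(string, string, float) }, so R -> list(arrow(nat, tup3(string, string, float))).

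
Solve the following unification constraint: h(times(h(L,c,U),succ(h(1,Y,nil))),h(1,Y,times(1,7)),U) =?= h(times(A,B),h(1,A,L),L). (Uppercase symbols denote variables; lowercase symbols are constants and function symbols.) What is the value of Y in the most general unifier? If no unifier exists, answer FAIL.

Decompose h/3: times(h(L,c,U),succ(h(1,Y,nil))) =?= times(A,B),  h(1,Y,times(1,7)) =?= h(1,A,L),  U =?= L.
Decompose times/2: h(L,c,U) =?= A,  succ(h(1,Y,nil)) =?= B.
Bind A := h(L,c,U); substituting into the one remaining equation that mentions A gives: h(1,Y,times(1,7)) =?= h(1,h(L,c,U),L).
Bind B := succ(h(1,Y,nil)); no other remaining equation mentions B.
Decompose h/3: 1 =?= 1,  Y =?= h(L,c,U),  times(1,7) =?= L.
Delete trivial equation 1 =?= 1.
Bind Y := h(L,c,U); no other remaining equation mentions Y. Substituting into the earlier binding gives B := succ(h(1,h(L,c,U),nil)).
Bind L := times(1,7); substituting into the remaining equation gives: U =?= times(1,7). Substituting into the earlier bindings gives A := h(times(1,7),c,U), B := succ(h(1,h(times(1,7),c,U),nil)), Y := h(times(1,7),c,U).
Bind U := times(1,7). Substituting into the earlier bindings gives A := h(times(1,7),c,times(1,7)), B := succ(h(1,h(times(1,7),c,times(1,7)),nil)), Y := h(times(1,7),c,times(1,7)).
MGU = { A := h(times(1,7),c,times(1,7)), B := succ(h(1,h(times(1,7),c,times(1,7)),nil)), Y := h(times(1,7),c,times(1,7)), L := times(1,7), U := times(1,7) }, so Y := h(times(1,7),c,times(1,7)).

h(times(1,7),c,times(1,7))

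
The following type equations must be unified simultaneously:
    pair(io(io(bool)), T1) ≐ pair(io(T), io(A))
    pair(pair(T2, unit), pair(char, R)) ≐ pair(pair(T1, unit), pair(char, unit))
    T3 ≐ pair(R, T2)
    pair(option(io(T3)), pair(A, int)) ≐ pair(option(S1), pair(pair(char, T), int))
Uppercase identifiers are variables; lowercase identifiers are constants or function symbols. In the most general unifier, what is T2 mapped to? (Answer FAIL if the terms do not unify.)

Decompose pair/2: io(io(bool)) ≐ io(T),  T1 ≐ io(A).
Decompose io/1: io(bool) ≐ T.
Bind T := io(bool); substituting into the one remaining equation that mentions T gives: pair(option(io(T3)), pair(A, int)) ≐ pair(option(S1), pair(pair(char, io(bool)), int)).
Bind T1 := io(A); substituting into the one remaining equation that mentions T1 gives: pair(pair(T2, unit), pair(char, R)) ≐ pair(pair(io(A), unit), pair(char, unit)).
Decompose pair/2: pair(T2, unit) ≐ pair(io(A), unit),  pair(char, R) ≐ pair(char, unit).
Decompose pair/2: T2 ≐ io(A),  unit ≐ unit.
Bind T2 := io(A); substituting into the one remaining equation that mentions T2 gives: T3 ≐ pair(R, io(A)).
Delete trivial equation unit ≐ unit.
Decompose pair/2: char ≐ char,  R ≐ unit.
Delete trivial equation char ≐ char.
Bind R := unit; substituting into the one remaining equation that mentions R gives: T3 ≐ pair(unit, io(A)).
Bind T3 := pair(unit, io(A)); substituting into the remaining equation gives: pair(option(io(pair(unit, io(A)))), pair(A, int)) ≐ pair(option(S1), pair(pair(char, io(bool)), int)).
Decompose pair/2: option(io(pair(unit, io(A)))) ≐ option(S1),  pair(A, int) ≐ pair(pair(char, io(bool)), int).
Decompose option/1: io(pair(unit, io(A))) ≐ S1.
Bind S1 := io(pair(unit, io(A))); no other remaining equation mentions S1.
Decompose pair/2: A ≐ pair(char, io(bool)),  int ≐ int.
Bind A := pair(char, io(bool)); no other remaining equation mentions A. Substituting into the earlier bindings gives T1 := io(pair(char, io(bool))), T2 := io(pair(char, io(bool))), T3 := pair(unit, io(pair(char, io(bool)))), S1 := io(pair(unit, io(pair(char, io(bool))))).
Delete trivial equation int ≐ int.
MGU = { T -> io(bool), T1 -> io(pair(char, io(bool))), T2 -> io(pair(char, io(bool))), R -> unit, T3 -> pair(unit, io(pair(char, io(bool)))), S1 -> io(pair(unit, io(pair(char, io(bool))))), A -> pair(char, io(bool)) }, so T2 -> io(pair(char, io(bool))).

io(pair(char, io(bool)))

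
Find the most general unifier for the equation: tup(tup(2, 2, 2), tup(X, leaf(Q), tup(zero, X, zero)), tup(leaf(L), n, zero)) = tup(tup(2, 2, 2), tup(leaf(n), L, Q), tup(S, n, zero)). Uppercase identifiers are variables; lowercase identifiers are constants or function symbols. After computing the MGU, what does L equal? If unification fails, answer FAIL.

leaf(tup(zero, leaf(n), zero))

Decompose tup/3: tup(2, 2, 2) = tup(2, 2, 2),  tup(X, leaf(Q), tup(zero, X, zero)) = tup(leaf(n), L, Q),  tup(leaf(L), n, zero) = tup(S, n, zero).
Delete trivial equation tup(2, 2, 2) = tup(2, 2, 2).
Decompose tup/3: X = leaf(n),  leaf(Q) = L,  tup(zero, X, zero) = Q.
Bind X := leaf(n); substituting into the one remaining equation that mentions X gives: tup(zero, leaf(n), zero) = Q.
Bind L := leaf(Q); substituting into the one remaining equation that mentions L gives: tup(leaf(leaf(Q)), n, zero) = tup(S, n, zero).
Bind Q := tup(zero, leaf(n), zero); substituting into the remaining equation gives: tup(leaf(leaf(tup(zero, leaf(n), zero))), n, zero) = tup(S, n, zero). Substituting into the earlier binding gives L := leaf(tup(zero, leaf(n), zero)).
Decompose tup/3: leaf(leaf(tup(zero, leaf(n), zero))) = S,  n = n,  zero = zero.
Bind S := leaf(leaf(tup(zero, leaf(n), zero))); no other remaining equation mentions S.
Delete trivial equation n = n.
Delete trivial equation zero = zero.
MGU = { X -> leaf(n), L -> leaf(tup(zero, leaf(n), zero)), Q -> tup(zero, leaf(n), zero), S -> leaf(leaf(tup(zero, leaf(n), zero))) }, so L -> leaf(tup(zero, leaf(n), zero)).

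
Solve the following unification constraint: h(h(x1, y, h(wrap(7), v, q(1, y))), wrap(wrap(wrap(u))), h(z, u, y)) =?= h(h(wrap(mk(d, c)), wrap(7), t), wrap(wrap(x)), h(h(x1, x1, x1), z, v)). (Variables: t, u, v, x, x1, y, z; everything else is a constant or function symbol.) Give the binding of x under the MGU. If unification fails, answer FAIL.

Decompose h/3: h(x1, y, h(wrap(7), v, q(1, y))) =?= h(wrap(mk(d, c)), wrap(7), t),  wrap(wrap(wrap(u))) =?= wrap(wrap(x)),  h(z, u, y) =?= h(h(x1, x1, x1), z, v).
Decompose h/3: x1 =?= wrap(mk(d, c)),  y =?= wrap(7),  h(wrap(7), v, q(1, y)) =?= t.
Bind x1 := wrap(mk(d, c)); substituting into the one remaining equation that mentions x1 gives: h(z, u, y) =?= h(h(wrap(mk(d, c)), wrap(mk(d, c)), wrap(mk(d, c))), z, v).
Bind y := wrap(7); substituting into the 2 remaining equations that mention y gives: h(wrap(7), v, q(1, wrap(7))) =?= t,  h(z, u, wrap(7)) =?= h(h(wrap(mk(d, c)), wrap(mk(d, c)), wrap(mk(d, c))), z, v).
Bind t := h(wrap(7), v, q(1, wrap(7))); no other remaining equation mentions t.
Decompose wrap/1: wrap(wrap(u)) =?= wrap(x).
Decompose wrap/1: wrap(u) =?= x.
Bind x := wrap(u); no other remaining equation mentions x.
Decompose h/3: z =?= h(wrap(mk(d, c)), wrap(mk(d, c)), wrap(mk(d, c))),  u =?= z,  wrap(7) =?= v.
Bind z := h(wrap(mk(d, c)), wrap(mk(d, c)), wrap(mk(d, c))); substituting into the one remaining equation that mentions z gives: u =?= h(wrap(mk(d, c)), wrap(mk(d, c)), wrap(mk(d, c))).
Bind u := h(wrap(mk(d, c)), wrap(mk(d, c)), wrap(mk(d, c))); no other remaining equation mentions u. Substituting into the earlier binding gives x := wrap(h(wrap(mk(d, c)), wrap(mk(d, c)), wrap(mk(d, c)))).
Bind v := wrap(7). Substituting into the earlier binding gives t := h(wrap(7), wrap(7), q(1, wrap(7))).
MGU = { x1 -> wrap(mk(d, c)), y -> wrap(7), t -> h(wrap(7), wrap(7), q(1, wrap(7))), x -> wrap(h(wrap(mk(d, c)), wrap(mk(d, c)), wrap(mk(d, c)))), z -> h(wrap(mk(d, c)), wrap(mk(d, c)), wrap(mk(d, c))), u -> h(wrap(mk(d, c)), wrap(mk(d, c)), wrap(mk(d, c))), v -> wrap(7) }, so x -> wrap(h(wrap(mk(d, c)), wrap(mk(d, c)), wrap(mk(d, c)))).

wrap(h(wrap(mk(d, c)), wrap(mk(d, c)), wrap(mk(d, c))))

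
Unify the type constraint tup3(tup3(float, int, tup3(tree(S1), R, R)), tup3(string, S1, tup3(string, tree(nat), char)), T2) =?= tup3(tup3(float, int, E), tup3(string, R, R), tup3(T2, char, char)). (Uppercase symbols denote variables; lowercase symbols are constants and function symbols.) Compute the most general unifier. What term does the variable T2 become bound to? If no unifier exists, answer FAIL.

Decompose tup3/3: tup3(float, int, tup3(tree(S1), R, R)) =?= tup3(float, int, E),  tup3(string, S1, tup3(string, tree(nat), char)) =?= tup3(string, R, R),  T2 =?= tup3(T2, char, char).
Decompose tup3/3: float =?= float,  int =?= int,  tup3(tree(S1), R, R) =?= E.
Delete trivial equation float =?= float.
Delete trivial equation int =?= int.
Bind E := tup3(tree(S1), R, R); no other remaining equation mentions E.
Decompose tup3/3: string =?= string,  S1 =?= R,  tup3(string, tree(nat), char) =?= R.
Delete trivial equation string =?= string.
Bind S1 := R; no other remaining equation mentions S1. Substituting into the earlier binding gives E := tup3(tree(R), R, R).
Bind R := tup3(string, tree(nat), char); no other remaining equation mentions R. Substituting into the earlier bindings gives E := tup3(tree(tup3(string, tree(nat), char)), tup3(string, tree(nat), char), tup3(string, tree(nat), char)), S1 := tup3(string, tree(nat), char).
Occurs check fails: T2 occurs in tup3(T2, char, char); the equation T2 =?= tup3(T2, char, char) has no finite solution.

FAIL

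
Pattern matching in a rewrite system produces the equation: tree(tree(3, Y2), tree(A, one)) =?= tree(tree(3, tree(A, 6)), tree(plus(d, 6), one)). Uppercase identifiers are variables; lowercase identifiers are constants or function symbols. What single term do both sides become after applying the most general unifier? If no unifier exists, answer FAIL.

Decompose tree/2: tree(3, Y2) =?= tree(3, tree(A, 6)),  tree(A, one) =?= tree(plus(d, 6), one).
Decompose tree/2: 3 =?= 3,  Y2 =?= tree(A, 6).
Delete trivial equation 3 =?= 3.
Bind Y2 := tree(A, 6); no other remaining equation mentions Y2.
Decompose tree/2: A =?= plus(d, 6),  one =?= one.
Bind A := plus(d, 6); no other remaining equation mentions A. Substituting into the earlier binding gives Y2 := tree(plus(d, 6), 6).
Delete trivial equation one =?= one.
Applying the MGU to either side gives tree(tree(3, tree(plus(d, 6), 6)), tree(plus(d, 6), one)).

tree(tree(3, tree(plus(d, 6), 6)), tree(plus(d, 6), one))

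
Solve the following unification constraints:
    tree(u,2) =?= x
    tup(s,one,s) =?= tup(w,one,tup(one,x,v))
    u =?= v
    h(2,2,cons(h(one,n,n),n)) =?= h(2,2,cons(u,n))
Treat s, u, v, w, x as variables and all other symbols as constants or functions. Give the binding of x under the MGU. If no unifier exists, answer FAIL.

Bind x := tree(u,2); substituting into the one remaining equation that mentions x gives: tup(s,one,s) =?= tup(w,one,tup(one,tree(u,2),v)).
Decompose tup/3: s =?= w,  one =?= one,  s =?= tup(one,tree(u,2),v).
Bind s := w; substituting into the one remaining equation that mentions s gives: w =?= tup(one,tree(u,2),v).
Delete trivial equation one =?= one.
Bind w := tup(one,tree(u,2),v); no other remaining equation mentions w. Substituting into the earlier binding gives s := tup(one,tree(u,2),v).
Bind u := v; substituting into the remaining equation gives: h(2,2,cons(h(one,n,n),n)) =?= h(2,2,cons(v,n)). Substituting into the earlier bindings gives x := tree(v,2), s := tup(one,tree(v,2),v), w := tup(one,tree(v,2),v).
Decompose h/3: 2 =?= 2,  2 =?= 2,  cons(h(one,n,n),n) =?= cons(v,n).
Delete trivial equation 2 =?= 2.
Delete trivial equation 2 =?= 2.
Decompose cons/2: h(one,n,n) =?= v,  n =?= n.
Bind v := h(one,n,n); no other remaining equation mentions v. Substituting into the earlier bindings gives x := tree(h(one,n,n),2), s := tup(one,tree(h(one,n,n),2),h(one,n,n)), w := tup(one,tree(h(one,n,n),2),h(one,n,n)), u := h(one,n,n).
Delete trivial equation n =?= n.
MGU = { x := tree(h(one,n,n),2), s := tup(one,tree(h(one,n,n),2),h(one,n,n)), w := tup(one,tree(h(one,n,n),2),h(one,n,n)), u := h(one,n,n), v := h(one,n,n) }, so x := tree(h(one,n,n),2).

tree(h(one,n,n),2)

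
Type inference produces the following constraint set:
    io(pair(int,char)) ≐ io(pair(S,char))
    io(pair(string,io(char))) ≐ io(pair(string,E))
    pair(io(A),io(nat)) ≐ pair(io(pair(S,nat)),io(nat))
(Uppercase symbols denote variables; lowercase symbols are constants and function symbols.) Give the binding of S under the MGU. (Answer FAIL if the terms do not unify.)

int

Decompose io/1: pair(int,char) ≐ pair(S,char).
Decompose pair/2: int ≐ S,  char ≐ char.
Bind S := int; substituting into the one remaining equation that mentions S gives: pair(io(A),io(nat)) ≐ pair(io(pair(int,nat)),io(nat)).
Delete trivial equation char ≐ char.
Decompose io/1: pair(string,io(char)) ≐ pair(string,E).
Decompose pair/2: string ≐ string,  io(char) ≐ E.
Delete trivial equation string ≐ string.
Bind E := io(char); no other remaining equation mentions E.
Decompose pair/2: io(A) ≐ io(pair(int,nat)),  io(nat) ≐ io(nat).
Decompose io/1: A ≐ pair(int,nat).
Bind A := pair(int,nat); no other remaining equation mentions A.
Delete trivial equation io(nat) ≐ io(nat).
MGU = { S := int, E := io(char), A := pair(int,nat) }, so S := int.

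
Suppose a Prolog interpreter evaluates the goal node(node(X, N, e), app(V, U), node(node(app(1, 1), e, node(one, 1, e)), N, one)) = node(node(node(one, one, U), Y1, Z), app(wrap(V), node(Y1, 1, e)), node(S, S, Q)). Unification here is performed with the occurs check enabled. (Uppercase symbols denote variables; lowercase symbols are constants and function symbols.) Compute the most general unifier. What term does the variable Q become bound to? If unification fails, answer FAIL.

FAIL

Decompose node/3: node(X, N, e) = node(node(one, one, U), Y1, Z),  app(V, U) = app(wrap(V), node(Y1, 1, e)),  node(node(app(1, 1), e, node(one, 1, e)), N, one) = node(S, S, Q).
Decompose node/3: X = node(one, one, U),  N = Y1,  e = Z.
Bind X := node(one, one, U); no other remaining equation mentions X.
Bind N := Y1; substituting into the one remaining equation that mentions N gives: node(node(app(1, 1), e, node(one, 1, e)), Y1, one) = node(S, S, Q).
Bind Z := e; no other remaining equation mentions Z.
Decompose app/2: V = wrap(V),  U = node(Y1, 1, e).
Occurs check fails: V occurs in wrap(V); the equation V = wrap(V) has no finite solution.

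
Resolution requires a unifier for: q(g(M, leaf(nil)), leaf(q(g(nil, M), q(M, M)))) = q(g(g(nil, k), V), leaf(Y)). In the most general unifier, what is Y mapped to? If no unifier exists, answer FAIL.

Decompose q/2: g(M, leaf(nil)) = g(g(nil, k), V),  leaf(q(g(nil, M), q(M, M))) = leaf(Y).
Decompose g/2: M = g(nil, k),  leaf(nil) = V.
Bind M := g(nil, k); substituting into the one remaining equation that mentions M gives: leaf(q(g(nil, g(nil, k)), q(g(nil, k), g(nil, k)))) = leaf(Y).
Bind V := leaf(nil); no other remaining equation mentions V.
Decompose leaf/1: q(g(nil, g(nil, k)), q(g(nil, k), g(nil, k))) = Y.
Bind Y := q(g(nil, g(nil, k)), q(g(nil, k), g(nil, k))).
MGU = { M -> g(nil, k), V -> leaf(nil), Y -> q(g(nil, g(nil, k)), q(g(nil, k), g(nil, k))) }, so Y -> q(g(nil, g(nil, k)), q(g(nil, k), g(nil, k))).

q(g(nil, g(nil, k)), q(g(nil, k), g(nil, k)))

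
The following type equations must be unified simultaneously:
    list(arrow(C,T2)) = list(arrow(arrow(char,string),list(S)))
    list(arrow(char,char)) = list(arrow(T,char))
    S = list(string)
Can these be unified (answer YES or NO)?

Decompose list/1: arrow(C,T2) = arrow(arrow(char,string),list(S)).
Decompose arrow/2: C = arrow(char,string),  T2 = list(S).
Bind C := arrow(char,string); no other remaining equation mentions C.
Bind T2 := list(S); no other remaining equation mentions T2.
Decompose list/1: arrow(char,char) = arrow(T,char).
Decompose arrow/2: char = T,  char = char.
Bind T := char; no other remaining equation mentions T.
Delete trivial equation char = char.
Bind S := list(string). Substituting into the earlier binding gives T2 := list(list(string)).
No equations remain and no clash or occurs-check failure arose, so a unifier exists.

YES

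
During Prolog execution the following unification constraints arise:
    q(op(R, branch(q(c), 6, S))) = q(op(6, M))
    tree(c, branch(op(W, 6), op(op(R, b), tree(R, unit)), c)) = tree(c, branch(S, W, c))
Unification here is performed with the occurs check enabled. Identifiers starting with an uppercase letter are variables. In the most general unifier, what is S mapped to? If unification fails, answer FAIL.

Decompose q/1: op(R, branch(q(c), 6, S)) = op(6, M).
Decompose op/2: R = 6,  branch(q(c), 6, S) = M.
Bind R := 6; substituting into the one remaining equation that mentions R gives: tree(c, branch(op(W, 6), op(op(6, b), tree(6, unit)), c)) = tree(c, branch(S, W, c)).
Bind M := branch(q(c), 6, S); no other remaining equation mentions M.
Decompose tree/2: c = c,  branch(op(W, 6), op(op(6, b), tree(6, unit)), c) = branch(S, W, c).
Delete trivial equation c = c.
Decompose branch/3: op(W, 6) = S,  op(op(6, b), tree(6, unit)) = W,  c = c.
Bind S := op(W, 6); no other remaining equation mentions S. Substituting into the earlier binding gives M := branch(q(c), 6, op(W, 6)).
Bind W := op(op(6, b), tree(6, unit)); no other remaining equation mentions W. Substituting into the earlier bindings gives M := branch(q(c), 6, op(op(op(6, b), tree(6, unit)), 6)), S := op(op(op(6, b), tree(6, unit)), 6).
Delete trivial equation c = c.
MGU = { R = 6, M = branch(q(c), 6, op(op(op(6, b), tree(6, unit)), 6)), S = op(op(op(6, b), tree(6, unit)), 6), W = op(op(6, b), tree(6, unit)) }, so S = op(op(op(6, b), tree(6, unit)), 6).

op(op(op(6, b), tree(6, unit)), 6)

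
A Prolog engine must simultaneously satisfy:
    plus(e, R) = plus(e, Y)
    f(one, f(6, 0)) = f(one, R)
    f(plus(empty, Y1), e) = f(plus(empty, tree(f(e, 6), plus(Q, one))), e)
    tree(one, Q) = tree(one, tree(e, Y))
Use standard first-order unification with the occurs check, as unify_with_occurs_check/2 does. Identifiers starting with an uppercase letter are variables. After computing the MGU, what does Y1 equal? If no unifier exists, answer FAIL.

tree(f(e, 6), plus(tree(e, f(6, 0)), one))

Decompose plus/2: e = e,  R = Y.
Delete trivial equation e = e.
Bind R := Y; substituting into the one remaining equation that mentions R gives: f(one, f(6, 0)) = f(one, Y).
Decompose f/2: one = one,  f(6, 0) = Y.
Delete trivial equation one = one.
Bind Y := f(6, 0); substituting into the one remaining equation that mentions Y gives: tree(one, Q) = tree(one, tree(e, f(6, 0))). Substituting into the earlier binding gives R := f(6, 0).
Decompose f/2: plus(empty, Y1) = plus(empty, tree(f(e, 6), plus(Q, one))),  e = e.
Decompose plus/2: empty = empty,  Y1 = tree(f(e, 6), plus(Q, one)).
Delete trivial equation empty = empty.
Bind Y1 := tree(f(e, 6), plus(Q, one)); no other remaining equation mentions Y1.
Delete trivial equation e = e.
Decompose tree/2: one = one,  Q = tree(e, f(6, 0)).
Delete trivial equation one = one.
Bind Q := tree(e, f(6, 0)). Substituting into the earlier binding gives Y1 := tree(f(e, 6), plus(tree(e, f(6, 0)), one)).
MGU = { R ↦ f(6, 0), Y ↦ f(6, 0), Y1 ↦ tree(f(e, 6), plus(tree(e, f(6, 0)), one)), Q ↦ tree(e, f(6, 0)) }, so Y1 ↦ tree(f(e, 6), plus(tree(e, f(6, 0)), one)).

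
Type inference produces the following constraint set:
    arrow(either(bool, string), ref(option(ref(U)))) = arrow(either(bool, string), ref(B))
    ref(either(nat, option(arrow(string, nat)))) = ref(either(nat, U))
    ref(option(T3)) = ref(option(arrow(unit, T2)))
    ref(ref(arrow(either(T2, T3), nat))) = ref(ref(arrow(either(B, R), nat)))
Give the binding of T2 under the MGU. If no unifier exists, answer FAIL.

option(ref(option(arrow(string, nat))))

Decompose arrow/2: either(bool, string) = either(bool, string),  ref(option(ref(U))) = ref(B).
Delete trivial equation either(bool, string) = either(bool, string).
Decompose ref/1: option(ref(U)) = B.
Bind B := option(ref(U)); substituting into the one remaining equation that mentions B gives: ref(ref(arrow(either(T2, T3), nat))) = ref(ref(arrow(either(option(ref(U)), R), nat))).
Decompose ref/1: either(nat, option(arrow(string, nat))) = either(nat, U).
Decompose either/2: nat = nat,  option(arrow(string, nat)) = U.
Delete trivial equation nat = nat.
Bind U := option(arrow(string, nat)); substituting into the one remaining equation that mentions U gives: ref(ref(arrow(either(T2, T3), nat))) = ref(ref(arrow(either(option(ref(option(arrow(string, nat)))), R), nat))). Substituting into the earlier binding gives B := option(ref(option(arrow(string, nat)))).
Decompose ref/1: option(T3) = option(arrow(unit, T2)).
Decompose option/1: T3 = arrow(unit, T2).
Bind T3 := arrow(unit, T2); substituting into the remaining equation gives: ref(ref(arrow(either(T2, arrow(unit, T2)), nat))) = ref(ref(arrow(either(option(ref(option(arrow(string, nat)))), R), nat))).
Decompose ref/1: ref(arrow(either(T2, arrow(unit, T2)), nat)) = ref(arrow(either(option(ref(option(arrow(string, nat)))), R), nat)).
Decompose ref/1: arrow(either(T2, arrow(unit, T2)), nat) = arrow(either(option(ref(option(arrow(string, nat)))), R), nat).
Decompose arrow/2: either(T2, arrow(unit, T2)) = either(option(ref(option(arrow(string, nat)))), R),  nat = nat.
Decompose either/2: T2 = option(ref(option(arrow(string, nat)))),  arrow(unit, T2) = R.
Bind T2 := option(ref(option(arrow(string, nat)))); substituting into the one remaining equation that mentions T2 gives: arrow(unit, option(ref(option(arrow(string, nat))))) = R. Substituting into the earlier binding gives T3 := arrow(unit, option(ref(option(arrow(string, nat))))).
Bind R := arrow(unit, option(ref(option(arrow(string, nat))))); no other remaining equation mentions R.
Delete trivial equation nat = nat.
MGU = { B ↦ option(ref(option(arrow(string, nat)))), U ↦ option(arrow(string, nat)), T3 ↦ arrow(unit, option(ref(option(arrow(string, nat))))), T2 ↦ option(ref(option(arrow(string, nat)))), R ↦ arrow(unit, option(ref(option(arrow(string, nat))))) }, so T2 ↦ option(ref(option(arrow(string, nat)))).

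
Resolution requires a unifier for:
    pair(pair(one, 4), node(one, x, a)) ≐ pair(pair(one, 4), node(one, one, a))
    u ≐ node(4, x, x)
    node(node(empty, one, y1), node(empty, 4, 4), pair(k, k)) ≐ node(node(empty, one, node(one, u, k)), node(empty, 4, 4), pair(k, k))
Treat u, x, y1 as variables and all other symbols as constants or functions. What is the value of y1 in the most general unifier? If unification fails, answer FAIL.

Decompose pair/2: pair(one, 4) ≐ pair(one, 4),  node(one, x, a) ≐ node(one, one, a).
Delete trivial equation pair(one, 4) ≐ pair(one, 4).
Decompose node/3: one ≐ one,  x ≐ one,  a ≐ a.
Delete trivial equation one ≐ one.
Bind x := one; substituting into the one remaining equation that mentions x gives: u ≐ node(4, one, one).
Delete trivial equation a ≐ a.
Bind u := node(4, one, one); substituting into the remaining equation gives: node(node(empty, one, y1), node(empty, 4, 4), pair(k, k)) ≐ node(node(empty, one, node(one, node(4, one, one), k)), node(empty, 4, 4), pair(k, k)).
Decompose node/3: node(empty, one, y1) ≐ node(empty, one, node(one, node(4, one, one), k)),  node(empty, 4, 4) ≐ node(empty, 4, 4),  pair(k, k) ≐ pair(k, k).
Decompose node/3: empty ≐ empty,  one ≐ one,  y1 ≐ node(one, node(4, one, one), k).
Delete trivial equation empty ≐ empty.
Delete trivial equation one ≐ one.
Bind y1 := node(one, node(4, one, one), k); no other remaining equation mentions y1.
Delete trivial equation node(empty, 4, 4) ≐ node(empty, 4, 4).
Delete trivial equation pair(k, k) ≐ pair(k, k).
MGU = { x := one, u := node(4, one, one), y1 := node(one, node(4, one, one), k) }, so y1 := node(one, node(4, one, one), k).

node(one, node(4, one, one), k)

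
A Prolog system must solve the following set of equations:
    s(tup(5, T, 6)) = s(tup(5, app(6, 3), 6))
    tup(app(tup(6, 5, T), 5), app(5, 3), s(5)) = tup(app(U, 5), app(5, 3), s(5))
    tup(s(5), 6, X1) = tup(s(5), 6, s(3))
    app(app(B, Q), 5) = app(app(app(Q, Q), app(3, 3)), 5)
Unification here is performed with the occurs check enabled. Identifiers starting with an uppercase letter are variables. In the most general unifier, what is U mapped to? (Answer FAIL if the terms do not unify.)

Decompose s/1: tup(5, T, 6) = tup(5, app(6, 3), 6).
Decompose tup/3: 5 = 5,  T = app(6, 3),  6 = 6.
Delete trivial equation 5 = 5.
Bind T := app(6, 3); substituting into the one remaining equation that mentions T gives: tup(app(tup(6, 5, app(6, 3)), 5), app(5, 3), s(5)) = tup(app(U, 5), app(5, 3), s(5)).
Delete trivial equation 6 = 6.
Decompose tup/3: app(tup(6, 5, app(6, 3)), 5) = app(U, 5),  app(5, 3) = app(5, 3),  s(5) = s(5).
Decompose app/2: tup(6, 5, app(6, 3)) = U,  5 = 5.
Bind U := tup(6, 5, app(6, 3)); no other remaining equation mentions U.
Delete trivial equation 5 = 5.
Delete trivial equation app(5, 3) = app(5, 3).
Delete trivial equation s(5) = s(5).
Decompose tup/3: s(5) = s(5),  6 = 6,  X1 = s(3).
Delete trivial equation s(5) = s(5).
Delete trivial equation 6 = 6.
Bind X1 := s(3); no other remaining equation mentions X1.
Decompose app/2: app(B, Q) = app(app(Q, Q), app(3, 3)),  5 = 5.
Decompose app/2: B = app(Q, Q),  Q = app(3, 3).
Bind B := app(Q, Q); no other remaining equation mentions B.
Bind Q := app(3, 3); no other remaining equation mentions Q. Substituting into the earlier binding gives B := app(app(3, 3), app(3, 3)).
Delete trivial equation 5 = 5.
MGU = { T -> app(6, 3), U -> tup(6, 5, app(6, 3)), X1 -> s(3), B -> app(app(3, 3), app(3, 3)), Q -> app(3, 3) }, so U -> tup(6, 5, app(6, 3)).

tup(6, 5, app(6, 3))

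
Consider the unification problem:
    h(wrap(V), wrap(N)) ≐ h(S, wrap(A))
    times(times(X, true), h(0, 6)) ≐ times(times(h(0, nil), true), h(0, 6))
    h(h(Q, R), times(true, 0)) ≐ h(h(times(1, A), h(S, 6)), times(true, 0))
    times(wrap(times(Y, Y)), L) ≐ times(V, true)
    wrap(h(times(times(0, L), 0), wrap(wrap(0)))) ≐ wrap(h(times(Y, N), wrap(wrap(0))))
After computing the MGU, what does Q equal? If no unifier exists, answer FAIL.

times(1, 0)

Decompose h/2: wrap(V) ≐ S,  wrap(N) ≐ wrap(A).
Bind S := wrap(V); substituting into the one remaining equation that mentions S gives: h(h(Q, R), times(true, 0)) ≐ h(h(times(1, A), h(wrap(V), 6)), times(true, 0)).
Decompose wrap/1: N ≐ A.
Bind N := A; substituting into the one remaining equation that mentions N gives: wrap(h(times(times(0, L), 0), wrap(wrap(0)))) ≐ wrap(h(times(Y, A), wrap(wrap(0)))).
Decompose times/2: times(X, true) ≐ times(h(0, nil), true),  h(0, 6) ≐ h(0, 6).
Decompose times/2: X ≐ h(0, nil),  true ≐ true.
Bind X := h(0, nil); no other remaining equation mentions X.
Delete trivial equation true ≐ true.
Delete trivial equation h(0, 6) ≐ h(0, 6).
Decompose h/2: h(Q, R) ≐ h(times(1, A), h(wrap(V), 6)),  times(true, 0) ≐ times(true, 0).
Decompose h/2: Q ≐ times(1, A),  R ≐ h(wrap(V), 6).
Bind Q := times(1, A); no other remaining equation mentions Q.
Bind R := h(wrap(V), 6); no other remaining equation mentions R.
Delete trivial equation times(true, 0) ≐ times(true, 0).
Decompose times/2: wrap(times(Y, Y)) ≐ V,  L ≐ true.
Bind V := wrap(times(Y, Y)); no other remaining equation mentions V. Substituting into the earlier bindings gives S := wrap(wrap(times(Y, Y))), R := h(wrap(wrap(times(Y, Y))), 6).
Bind L := true; substituting into the remaining equation gives: wrap(h(times(times(0, true), 0), wrap(wrap(0)))) ≐ wrap(h(times(Y, A), wrap(wrap(0)))).
Decompose wrap/1: h(times(times(0, true), 0), wrap(wrap(0))) ≐ h(times(Y, A), wrap(wrap(0))).
Decompose h/2: times(times(0, true), 0) ≐ times(Y, A),  wrap(wrap(0)) ≐ wrap(wrap(0)).
Decompose times/2: times(0, true) ≐ Y,  0 ≐ A.
Bind Y := times(0, true); no other remaining equation mentions Y. Substituting into the earlier bindings gives S := wrap(wrap(times(times(0, true), times(0, true)))), R := h(wrap(wrap(times(times(0, true), times(0, true)))), 6), V := wrap(times(times(0, true), times(0, true))).
Bind A := 0; no other remaining equation mentions A. Substituting into the earlier bindings gives N := 0, Q := times(1, 0).
Delete trivial equation wrap(wrap(0)) ≐ wrap(wrap(0)).
MGU = { S -> wrap(wrap(times(times(0, true), times(0, true)))), N -> 0, X -> h(0, nil), Q -> times(1, 0), R -> h(wrap(wrap(times(times(0, true), times(0, true)))), 6), V -> wrap(times(times(0, true), times(0, true))), L -> true, Y -> times(0, true), A -> 0 }, so Q -> times(1, 0).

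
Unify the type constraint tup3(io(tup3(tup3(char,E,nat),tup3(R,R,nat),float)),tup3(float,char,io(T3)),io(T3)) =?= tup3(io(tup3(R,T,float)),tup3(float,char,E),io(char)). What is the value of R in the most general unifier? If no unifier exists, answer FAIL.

tup3(char,io(char),nat)

Decompose tup3/3: io(tup3(tup3(char,E,nat),tup3(R,R,nat),float)) =?= io(tup3(R,T,float)),  tup3(float,char,io(T3)) =?= tup3(float,char,E),  io(T3) =?= io(char).
Decompose io/1: tup3(tup3(char,E,nat),tup3(R,R,nat),float) =?= tup3(R,T,float).
Decompose tup3/3: tup3(char,E,nat) =?= R,  tup3(R,R,nat) =?= T,  float =?= float.
Bind R := tup3(char,E,nat); substituting into the one remaining equation that mentions R gives: tup3(tup3(char,E,nat),tup3(char,E,nat),nat) =?= T.
Bind T := tup3(tup3(char,E,nat),tup3(char,E,nat),nat); no other remaining equation mentions T.
Delete trivial equation float =?= float.
Decompose tup3/3: float =?= float,  char =?= char,  io(T3) =?= E.
Delete trivial equation float =?= float.
Delete trivial equation char =?= char.
Bind E := io(T3); no other remaining equation mentions E. Substituting into the earlier bindings gives R := tup3(char,io(T3),nat), T := tup3(tup3(char,io(T3),nat),tup3(char,io(T3),nat),nat).
Decompose io/1: T3 =?= char.
Bind T3 := char. Substituting into the earlier bindings gives R := tup3(char,io(char),nat), T := tup3(tup3(char,io(char),nat),tup3(char,io(char),nat),nat), E := io(char).
MGU = { R ↦ tup3(char,io(char),nat), T ↦ tup3(tup3(char,io(char),nat),tup3(char,io(char),nat),nat), E ↦ io(char), T3 ↦ char }, so R ↦ tup3(char,io(char),nat).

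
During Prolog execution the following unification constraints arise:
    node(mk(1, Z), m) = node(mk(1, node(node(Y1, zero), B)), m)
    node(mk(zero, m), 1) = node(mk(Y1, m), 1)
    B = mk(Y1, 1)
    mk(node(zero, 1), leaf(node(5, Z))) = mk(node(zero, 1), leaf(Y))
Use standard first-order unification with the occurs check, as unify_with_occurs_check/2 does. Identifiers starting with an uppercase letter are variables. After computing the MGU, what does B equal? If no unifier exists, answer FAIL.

Decompose node/2: mk(1, Z) = mk(1, node(node(Y1, zero), B)),  m = m.
Decompose mk/2: 1 = 1,  Z = node(node(Y1, zero), B).
Delete trivial equation 1 = 1.
Bind Z := node(node(Y1, zero), B); substituting into the one remaining equation that mentions Z gives: mk(node(zero, 1), leaf(node(5, node(node(Y1, zero), B)))) = mk(node(zero, 1), leaf(Y)).
Delete trivial equation m = m.
Decompose node/2: mk(zero, m) = mk(Y1, m),  1 = 1.
Decompose mk/2: zero = Y1,  m = m.
Bind Y1 := zero; substituting into the 2 remaining equations that mention Y1 gives: B = mk(zero, 1),  mk(node(zero, 1), leaf(node(5, node(node(zero, zero), B)))) = mk(node(zero, 1), leaf(Y)). Substituting into the earlier binding gives Z := node(node(zero, zero), B).
Delete trivial equation m = m.
Delete trivial equation 1 = 1.
Bind B := mk(zero, 1); substituting into the remaining equation gives: mk(node(zero, 1), leaf(node(5, node(node(zero, zero), mk(zero, 1))))) = mk(node(zero, 1), leaf(Y)). Substituting into the earlier binding gives Z := node(node(zero, zero), mk(zero, 1)).
Decompose mk/2: node(zero, 1) = node(zero, 1),  leaf(node(5, node(node(zero, zero), mk(zero, 1)))) = leaf(Y).
Delete trivial equation node(zero, 1) = node(zero, 1).
Decompose leaf/1: node(5, node(node(zero, zero), mk(zero, 1))) = Y.
Bind Y := node(5, node(node(zero, zero), mk(zero, 1))).
MGU = { Z -> node(node(zero, zero), mk(zero, 1)), Y1 -> zero, B -> mk(zero, 1), Y -> node(5, node(node(zero, zero), mk(zero, 1))) }, so B -> mk(zero, 1).

mk(zero, 1)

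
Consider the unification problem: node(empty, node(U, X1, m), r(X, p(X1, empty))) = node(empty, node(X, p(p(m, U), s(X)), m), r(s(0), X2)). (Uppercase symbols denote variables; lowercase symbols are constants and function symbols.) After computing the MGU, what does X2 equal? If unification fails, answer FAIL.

p(p(p(m, s(0)), s(s(0))), empty)

Decompose node/3: empty = empty,  node(U, X1, m) = node(X, p(p(m, U), s(X)), m),  r(X, p(X1, empty)) = r(s(0), X2).
Delete trivial equation empty = empty.
Decompose node/3: U = X,  X1 = p(p(m, U), s(X)),  m = m.
Bind U := X; substituting into the one remaining equation that mentions U gives: X1 = p(p(m, X), s(X)).
Bind X1 := p(p(m, X), s(X)); substituting into the one remaining equation that mentions X1 gives: r(X, p(p(p(m, X), s(X)), empty)) = r(s(0), X2).
Delete trivial equation m = m.
Decompose r/2: X = s(0),  p(p(p(m, X), s(X)), empty) = X2.
Bind X := s(0); substituting into the remaining equation gives: p(p(p(m, s(0)), s(s(0))), empty) = X2. Substituting into the earlier bindings gives U := s(0), X1 := p(p(m, s(0)), s(s(0))).
Bind X2 := p(p(p(m, s(0)), s(s(0))), empty).
MGU = { U -> s(0), X1 -> p(p(m, s(0)), s(s(0))), X -> s(0), X2 -> p(p(p(m, s(0)), s(s(0))), empty) }, so X2 -> p(p(p(m, s(0)), s(s(0))), empty).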